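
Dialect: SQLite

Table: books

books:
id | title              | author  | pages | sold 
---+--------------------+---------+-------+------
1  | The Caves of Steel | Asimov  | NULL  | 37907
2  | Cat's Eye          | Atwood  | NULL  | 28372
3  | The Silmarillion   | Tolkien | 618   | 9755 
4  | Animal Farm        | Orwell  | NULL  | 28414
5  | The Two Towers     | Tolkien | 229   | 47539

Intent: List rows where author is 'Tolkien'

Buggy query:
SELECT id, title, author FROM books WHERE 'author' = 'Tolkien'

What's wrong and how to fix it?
Bug: 'author' in single quotes is a string literal, not the column; the comparison is literal-vs-literal and never true

Fix: Reference the column as author without single quotes

Corrected query:
SELECT id, title, author FROM books WHERE author = 'Tolkien'

Result:
id | title            | author 
---+------------------+--------
3  | The Silmarillion | Tolkien
5  | The Two Towers   | Tolkien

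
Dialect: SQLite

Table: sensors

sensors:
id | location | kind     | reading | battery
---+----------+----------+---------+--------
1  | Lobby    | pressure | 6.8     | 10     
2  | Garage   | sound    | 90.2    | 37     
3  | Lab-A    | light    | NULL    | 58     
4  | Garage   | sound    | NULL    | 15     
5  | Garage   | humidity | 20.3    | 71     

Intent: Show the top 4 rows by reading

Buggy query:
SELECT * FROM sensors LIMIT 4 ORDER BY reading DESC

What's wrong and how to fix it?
Bug: ORDER BY cannot follow LIMIT; LIMIT is the final clause

Fix: Swap the clauses: ORDER BY first, then LIMIT

Corrected query:
SELECT * FROM sensors ORDER BY reading DESC LIMIT 4

Result:
id | location | kind     | reading | battery
---+----------+----------+---------+--------
2  | Garage   | sound    | 90.2    | 37     
5  | Garage   | humidity | 20.3    | 71     
1  | Lobby    | pressure | 6.8     | 10     
3  | Lab-A    | light    | NULL    | 58     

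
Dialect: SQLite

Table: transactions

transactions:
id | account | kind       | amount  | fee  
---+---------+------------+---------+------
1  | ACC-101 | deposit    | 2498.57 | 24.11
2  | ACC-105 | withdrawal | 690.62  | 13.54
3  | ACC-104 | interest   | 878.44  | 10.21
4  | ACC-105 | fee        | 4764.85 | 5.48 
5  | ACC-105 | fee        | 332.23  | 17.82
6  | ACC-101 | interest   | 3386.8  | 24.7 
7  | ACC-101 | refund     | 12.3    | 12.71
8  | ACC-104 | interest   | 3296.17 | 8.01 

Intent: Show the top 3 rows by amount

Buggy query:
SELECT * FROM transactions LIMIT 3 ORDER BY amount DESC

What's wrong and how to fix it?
Bug: ORDER BY cannot follow LIMIT; LIMIT is the final clause

Fix: Sort with ORDER BY, then apply LIMIT

Corrected query:
SELECT * FROM transactions ORDER BY amount DESC LIMIT 3

Result:
id | account | kind     | amount  | fee 
---+---------+----------+---------+-----
4  | ACC-105 | fee      | 4764.85 | 5.48
6  | ACC-101 | interest | 3386.8  | 24.7
8  | ACC-104 | interest | 3296.17 | 8.01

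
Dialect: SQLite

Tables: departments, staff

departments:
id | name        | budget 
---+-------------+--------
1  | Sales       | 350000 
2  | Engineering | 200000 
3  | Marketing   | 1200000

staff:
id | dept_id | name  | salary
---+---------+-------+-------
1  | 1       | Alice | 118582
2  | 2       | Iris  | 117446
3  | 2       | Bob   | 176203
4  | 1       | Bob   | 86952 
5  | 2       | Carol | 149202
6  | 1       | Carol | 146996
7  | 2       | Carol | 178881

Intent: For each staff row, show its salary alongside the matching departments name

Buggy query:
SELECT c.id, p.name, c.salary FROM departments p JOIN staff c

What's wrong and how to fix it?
Bug: JOIN with no ON clause produces a cartesian product; every staff row pairs with every departments row

Fix: Add ON c.dept_id = p.id to the JOIN

Corrected query:
SELECT c.id, p.name, c.salary FROM departments p JOIN staff c ON c.dept_id = p.id

Result:
id | name        | salary
---+-------------+-------
1  | Sales       | 118582
2  | Engineering | 117446
3  | Engineering | 176203
4  | Sales       | 86952 
5  | Engineering | 149202
6  | Sales       | 146996
7  | Engineering | 178881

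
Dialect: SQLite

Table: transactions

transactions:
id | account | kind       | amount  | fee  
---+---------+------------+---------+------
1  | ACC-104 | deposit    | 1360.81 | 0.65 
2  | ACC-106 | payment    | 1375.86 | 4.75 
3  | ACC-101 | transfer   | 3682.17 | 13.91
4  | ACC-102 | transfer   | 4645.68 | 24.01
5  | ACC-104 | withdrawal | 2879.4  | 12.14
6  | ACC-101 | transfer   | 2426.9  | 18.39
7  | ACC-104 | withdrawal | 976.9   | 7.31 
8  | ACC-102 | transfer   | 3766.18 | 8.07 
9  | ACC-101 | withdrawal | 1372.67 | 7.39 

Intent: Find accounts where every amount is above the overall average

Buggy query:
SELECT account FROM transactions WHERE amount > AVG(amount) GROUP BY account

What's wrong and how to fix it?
Bug: WHERE evaluates per row before aggregation, so AVG() is unavailable

Fix: Compute the overall average in a scalar subquery and compare each group's MIN against it in HAVING

Corrected query:
SELECT account FROM transactions GROUP BY account HAVING MIN(amount) > (SELECT AVG(amount) FROM transactions)

Result:
account
-------
ACC-102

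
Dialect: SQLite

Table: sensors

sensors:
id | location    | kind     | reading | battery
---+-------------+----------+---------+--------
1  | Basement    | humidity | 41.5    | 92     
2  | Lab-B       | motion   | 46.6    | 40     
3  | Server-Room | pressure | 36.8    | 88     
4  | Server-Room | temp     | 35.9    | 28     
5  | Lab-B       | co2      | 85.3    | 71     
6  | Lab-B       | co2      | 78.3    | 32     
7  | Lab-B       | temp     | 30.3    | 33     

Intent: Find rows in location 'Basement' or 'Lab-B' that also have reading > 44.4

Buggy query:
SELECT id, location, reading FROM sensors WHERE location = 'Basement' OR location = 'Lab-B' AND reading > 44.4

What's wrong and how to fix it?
Bug: Without parentheses, AND is evaluated before OR, so the reading filter only applies to the 'Lab-B' branch

Fix: Group the OR with parentheses (or use IN), then AND the threshold

Corrected query:
SELECT id, location, reading FROM sensors WHERE (location = 'Basement' OR location = 'Lab-B') AND reading > 44.4

Result:
id | location | reading
---+----------+--------
2  | Lab-B    | 46.6   
5  | Lab-B    | 85.3   
6  | Lab-B    | 78.3   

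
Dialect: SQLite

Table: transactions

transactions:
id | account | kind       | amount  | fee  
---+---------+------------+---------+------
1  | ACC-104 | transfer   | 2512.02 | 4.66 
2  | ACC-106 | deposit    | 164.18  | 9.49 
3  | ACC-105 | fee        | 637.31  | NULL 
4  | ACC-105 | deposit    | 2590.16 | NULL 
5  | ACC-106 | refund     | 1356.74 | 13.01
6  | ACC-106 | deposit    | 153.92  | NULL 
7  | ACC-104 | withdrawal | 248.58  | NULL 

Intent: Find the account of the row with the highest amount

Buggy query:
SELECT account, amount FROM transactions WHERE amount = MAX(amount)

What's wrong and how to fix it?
Bug: MAX(amount) is an aggregate and cannot be used directly in WHERE

Fix: Use a subquery: WHERE amount = (SELECT MAX(amount) FROM transactions)

Corrected query:
SELECT account, amount FROM transactions WHERE amount = (SELECT MAX(amount) FROM transactions)

Result:
account | amount 
--------+--------
ACC-105 | 2590.16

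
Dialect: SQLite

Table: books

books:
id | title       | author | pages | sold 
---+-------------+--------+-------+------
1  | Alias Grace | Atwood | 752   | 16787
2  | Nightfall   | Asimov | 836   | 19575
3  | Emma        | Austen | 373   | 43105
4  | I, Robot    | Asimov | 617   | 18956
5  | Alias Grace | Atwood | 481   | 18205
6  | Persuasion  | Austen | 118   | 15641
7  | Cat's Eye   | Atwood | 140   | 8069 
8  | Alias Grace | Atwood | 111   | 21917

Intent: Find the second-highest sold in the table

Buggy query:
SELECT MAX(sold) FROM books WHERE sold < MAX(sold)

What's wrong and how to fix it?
Bug: MAX(sold) on the right of the comparison is an aggregate-in-WHERE error

Fix: Put the inner MAX in a scalar subquery

Corrected query:
SELECT MAX(sold) FROM books WHERE sold < (SELECT MAX(sold) FROM books)

Result:
MAX(sold)
---------
21917    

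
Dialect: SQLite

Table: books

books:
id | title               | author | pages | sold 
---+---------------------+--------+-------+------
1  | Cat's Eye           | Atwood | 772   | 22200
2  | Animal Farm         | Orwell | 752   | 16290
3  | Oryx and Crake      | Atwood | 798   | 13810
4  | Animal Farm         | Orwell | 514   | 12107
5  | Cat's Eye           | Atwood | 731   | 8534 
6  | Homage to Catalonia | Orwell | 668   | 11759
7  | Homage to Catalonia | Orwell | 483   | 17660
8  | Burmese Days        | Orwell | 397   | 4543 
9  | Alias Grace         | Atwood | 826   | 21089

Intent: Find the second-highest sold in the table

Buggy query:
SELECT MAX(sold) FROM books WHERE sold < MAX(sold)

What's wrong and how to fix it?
Bug: MAX(sold) on the right of the comparison is an aggregate-in-WHERE error

Fix: Compute the overall MAX in a subquery, then take MAX of rows below it

Corrected query:
SELECT MAX(sold) FROM books WHERE sold < (SELECT MAX(sold) FROM books)

Result:
MAX(sold)
---------
21089    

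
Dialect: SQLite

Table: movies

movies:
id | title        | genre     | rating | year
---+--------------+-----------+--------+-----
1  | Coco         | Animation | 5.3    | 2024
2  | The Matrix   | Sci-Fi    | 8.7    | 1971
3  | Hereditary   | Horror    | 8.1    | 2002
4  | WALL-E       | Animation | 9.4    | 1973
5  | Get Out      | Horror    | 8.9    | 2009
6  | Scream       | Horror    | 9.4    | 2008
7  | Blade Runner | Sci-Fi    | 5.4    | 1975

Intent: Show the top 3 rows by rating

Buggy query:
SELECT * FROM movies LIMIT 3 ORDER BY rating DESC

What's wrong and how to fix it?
Bug: LIMIT must come after ORDER BY

Fix: Sort with ORDER BY, then apply LIMIT

Corrected query:
SELECT * FROM movies ORDER BY rating DESC LIMIT 3

Result:
id | title   | genre     | rating | year
---+---------+-----------+--------+-----
4  | WALL-E  | Animation | 9.4    | 1973
6  | Scream  | Horror    | 9.4    | 2008
5  | Get Out | Horror    | 8.9    | 2009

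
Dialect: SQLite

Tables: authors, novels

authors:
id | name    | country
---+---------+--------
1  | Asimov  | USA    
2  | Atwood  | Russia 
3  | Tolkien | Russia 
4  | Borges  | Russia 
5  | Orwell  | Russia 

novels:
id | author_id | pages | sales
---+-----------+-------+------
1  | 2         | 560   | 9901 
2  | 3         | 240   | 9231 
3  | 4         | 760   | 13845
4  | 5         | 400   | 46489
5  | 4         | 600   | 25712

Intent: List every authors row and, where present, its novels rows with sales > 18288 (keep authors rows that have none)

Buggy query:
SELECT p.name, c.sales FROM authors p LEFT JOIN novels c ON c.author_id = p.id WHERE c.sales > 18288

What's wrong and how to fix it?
Bug: Filtering c.sales in WHERE discards the NULL rows produced by LEFT JOIN, turning it into an inner join

Fix: Move the right-table condition into the ON clause so unmatched parents are kept

Corrected query:
SELECT p.name, c.sales FROM authors p LEFT JOIN novels c ON c.author_id = p.id AND c.sales > 18288

Result:
name    | sales
--------+------
Asimov  | NULL 
Atwood  | NULL 
Tolkien | NULL 
Borges  | 25712
Orwell  | 46489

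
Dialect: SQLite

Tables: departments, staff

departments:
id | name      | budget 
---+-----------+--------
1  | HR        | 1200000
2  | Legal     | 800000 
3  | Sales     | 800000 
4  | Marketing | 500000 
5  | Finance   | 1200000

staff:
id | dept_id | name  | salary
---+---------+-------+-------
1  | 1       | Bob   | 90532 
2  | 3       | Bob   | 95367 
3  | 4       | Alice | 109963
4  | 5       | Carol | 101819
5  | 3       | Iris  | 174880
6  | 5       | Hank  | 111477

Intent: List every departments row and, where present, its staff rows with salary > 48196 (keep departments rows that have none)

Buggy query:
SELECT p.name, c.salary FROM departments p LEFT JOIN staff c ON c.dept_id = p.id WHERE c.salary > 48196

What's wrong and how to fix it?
Bug: A WHERE condition on the right-hand table after LEFT JOIN drops unmatched parents

Fix: Move the right-table condition into the ON clause so unmatched parents are kept

Corrected query:
SELECT p.name, c.salary FROM departments p LEFT JOIN staff c ON c.dept_id = p.id AND c.salary > 48196

Result:
name      | salary
----------+-------
HR        | 90532 
Legal     | NULL  
Sales     | 95367 
Sales     | 174880
Marketing | 109963
Finance   | 101819
Finance   | 111477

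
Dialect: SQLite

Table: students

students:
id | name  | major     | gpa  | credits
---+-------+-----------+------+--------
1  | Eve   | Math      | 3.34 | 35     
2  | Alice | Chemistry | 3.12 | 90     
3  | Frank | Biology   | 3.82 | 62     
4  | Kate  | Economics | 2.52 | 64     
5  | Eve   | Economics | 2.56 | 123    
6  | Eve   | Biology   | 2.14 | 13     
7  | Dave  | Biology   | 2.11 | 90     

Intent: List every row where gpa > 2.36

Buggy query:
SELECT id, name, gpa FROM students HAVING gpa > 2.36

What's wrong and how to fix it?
Bug: This is a non-aggregate query (no GROUP BY, no aggregates), so in SQLite the HAVING clause is invalid here; a row-level condition belongs in WHERE

Fix: Replace HAVING with WHERE since the condition applies to individual rows

Corrected query:
SELECT id, name, gpa FROM students WHERE gpa > 2.36

Result:
id | name  | gpa 
---+-------+-----
1  | Eve   | 3.34
2  | Alice | 3.12
3  | Frank | 3.82
4  | Kate  | 2.52
5  | Eve   | 2.56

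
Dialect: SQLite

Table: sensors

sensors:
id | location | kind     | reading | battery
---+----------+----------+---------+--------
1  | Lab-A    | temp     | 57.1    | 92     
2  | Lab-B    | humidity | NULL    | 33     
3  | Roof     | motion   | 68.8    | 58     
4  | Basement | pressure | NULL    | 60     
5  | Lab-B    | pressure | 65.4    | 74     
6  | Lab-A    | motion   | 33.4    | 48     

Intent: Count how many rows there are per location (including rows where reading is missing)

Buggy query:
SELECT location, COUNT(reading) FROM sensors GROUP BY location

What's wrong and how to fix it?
Bug: COUNT(reading) skips NULLs, so groups with missing reading are undercounted

Fix: Use COUNT(*) to count all rows regardless of NULL

Corrected query:
SELECT location, COUNT(*) FROM sensors GROUP BY location

Result:
location | COUNT(*)
---------+---------
Basement | 1       
Lab-A    | 2       
Lab-B    | 2       
Roof     | 1       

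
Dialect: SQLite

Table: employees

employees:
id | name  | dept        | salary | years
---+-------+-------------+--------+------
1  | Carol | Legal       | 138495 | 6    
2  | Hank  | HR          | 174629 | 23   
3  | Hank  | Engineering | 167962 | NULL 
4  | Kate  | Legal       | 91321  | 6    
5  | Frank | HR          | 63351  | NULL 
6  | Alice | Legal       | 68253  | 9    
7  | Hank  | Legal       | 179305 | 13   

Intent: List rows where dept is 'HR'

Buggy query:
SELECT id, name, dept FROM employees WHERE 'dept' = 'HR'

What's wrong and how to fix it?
Bug: Single quotes denote string literals in SQL; the column name is being compared as a constant string

Fix: Reference the column as dept without single quotes

Corrected query:
SELECT id, name, dept FROM employees WHERE dept = 'HR'

Result:
id | name  | dept
---+-------+-----
2  | Hank  | HR  
5  | Frank | HR  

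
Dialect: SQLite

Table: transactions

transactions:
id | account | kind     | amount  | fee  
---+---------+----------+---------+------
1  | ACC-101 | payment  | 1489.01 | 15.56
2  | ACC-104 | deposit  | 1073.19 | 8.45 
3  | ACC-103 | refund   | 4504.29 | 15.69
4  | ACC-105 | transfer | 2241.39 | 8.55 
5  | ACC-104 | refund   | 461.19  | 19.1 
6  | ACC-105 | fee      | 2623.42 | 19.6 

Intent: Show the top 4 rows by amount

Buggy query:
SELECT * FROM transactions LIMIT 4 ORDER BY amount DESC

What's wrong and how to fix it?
Bug: ORDER BY cannot follow LIMIT; LIMIT is the final clause

Fix: Swap the clauses: ORDER BY first, then LIMIT

Corrected query:
SELECT * FROM transactions ORDER BY amount DESC LIMIT 4

Result:
id | account | kind     | amount  | fee  
---+---------+----------+---------+------
3  | ACC-103 | refund   | 4504.29 | 15.69
6  | ACC-105 | fee      | 2623.42 | 19.6 
4  | ACC-105 | transfer | 2241.39 | 8.55 
1  | ACC-101 | payment  | 1489.01 | 15.56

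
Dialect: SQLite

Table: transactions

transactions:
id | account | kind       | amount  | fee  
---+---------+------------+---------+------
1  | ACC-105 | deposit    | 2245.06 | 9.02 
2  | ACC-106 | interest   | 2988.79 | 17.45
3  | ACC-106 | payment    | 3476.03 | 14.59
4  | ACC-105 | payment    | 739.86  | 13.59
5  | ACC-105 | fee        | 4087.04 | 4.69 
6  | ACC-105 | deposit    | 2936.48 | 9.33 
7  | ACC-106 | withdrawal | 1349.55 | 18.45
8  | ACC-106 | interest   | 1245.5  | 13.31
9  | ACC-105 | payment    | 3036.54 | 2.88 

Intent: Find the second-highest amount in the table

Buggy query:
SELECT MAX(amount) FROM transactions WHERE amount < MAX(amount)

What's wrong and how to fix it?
Bug: MAX(amount) on the right of the comparison is an aggregate-in-WHERE error

Fix: Compute the overall MAX in a subquery, then take MAX of rows below it

Corrected query:
SELECT MAX(amount) FROM transactions WHERE amount < (SELECT MAX(amount) FROM transactions)

Result:
MAX(amount)
-----------
3476.03    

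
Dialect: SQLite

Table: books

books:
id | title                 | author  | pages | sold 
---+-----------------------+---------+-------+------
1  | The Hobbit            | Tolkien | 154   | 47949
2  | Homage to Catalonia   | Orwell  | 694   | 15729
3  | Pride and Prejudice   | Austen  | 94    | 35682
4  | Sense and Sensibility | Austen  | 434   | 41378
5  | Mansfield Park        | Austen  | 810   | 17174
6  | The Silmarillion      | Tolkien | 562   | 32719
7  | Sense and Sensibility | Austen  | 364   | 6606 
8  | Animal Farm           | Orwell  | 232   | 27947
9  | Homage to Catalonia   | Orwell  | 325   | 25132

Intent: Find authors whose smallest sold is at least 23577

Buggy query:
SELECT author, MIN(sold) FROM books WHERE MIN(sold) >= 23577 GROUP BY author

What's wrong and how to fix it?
Bug: Aggregates like MIN are computed per group after WHERE runs

Fix: Use HAVING for the per-group MIN condition

Corrected query:
SELECT author, MIN(sold) FROM books GROUP BY author HAVING MIN(sold) >= 23577

Result:
author  | MIN(sold)
--------+----------
Tolkien | 32719    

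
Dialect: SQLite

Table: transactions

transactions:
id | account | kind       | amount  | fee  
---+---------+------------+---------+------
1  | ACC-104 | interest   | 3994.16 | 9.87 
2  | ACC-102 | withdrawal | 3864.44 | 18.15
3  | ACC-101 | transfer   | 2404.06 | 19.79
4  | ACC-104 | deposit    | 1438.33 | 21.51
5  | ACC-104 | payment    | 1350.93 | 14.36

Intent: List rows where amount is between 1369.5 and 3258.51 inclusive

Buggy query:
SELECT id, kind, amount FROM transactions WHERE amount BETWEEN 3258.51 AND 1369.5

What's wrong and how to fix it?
Bug: BETWEEN expects the lower bound first; with 3258.51 AND 1369.5 the range is empty

Fix: Write BETWEEN 1369.5 AND 3258.51

Corrected query:
SELECT id, kind, amount FROM transactions WHERE amount BETWEEN 1369.5 AND 3258.51

Result:
id | kind     | amount 
---+----------+--------
3  | transfer | 2404.06
4  | deposit  | 1438.33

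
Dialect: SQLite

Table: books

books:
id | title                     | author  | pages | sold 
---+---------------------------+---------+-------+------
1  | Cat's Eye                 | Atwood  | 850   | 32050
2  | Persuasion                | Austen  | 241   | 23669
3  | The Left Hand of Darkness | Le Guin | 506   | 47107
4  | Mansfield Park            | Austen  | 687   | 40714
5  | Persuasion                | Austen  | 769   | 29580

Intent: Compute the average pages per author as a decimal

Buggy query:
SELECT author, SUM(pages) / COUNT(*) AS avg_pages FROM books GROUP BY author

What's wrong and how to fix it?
Bug: SUM(pages) and COUNT(*) are both integers; the division truncates the fractional part

Fix: Multiply by 1.0 (or CAST to REAL) to force floating-point division

Corrected query:
SELECT author, SUM(pages) * 1.0 / COUNT(*) AS avg_pages FROM books GROUP BY author

Result:
author  | avg_pages 
--------+-----------
Atwood  | 850       
Austen  | 565.666667
Le Guin | 506       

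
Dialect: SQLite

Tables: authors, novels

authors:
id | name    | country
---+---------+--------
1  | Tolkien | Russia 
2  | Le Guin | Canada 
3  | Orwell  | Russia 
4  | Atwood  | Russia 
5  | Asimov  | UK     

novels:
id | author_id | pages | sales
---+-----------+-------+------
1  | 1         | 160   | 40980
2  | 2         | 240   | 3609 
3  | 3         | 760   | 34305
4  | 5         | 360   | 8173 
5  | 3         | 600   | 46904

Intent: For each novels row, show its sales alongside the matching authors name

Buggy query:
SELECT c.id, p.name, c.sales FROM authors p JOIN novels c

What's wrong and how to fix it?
Bug: JOIN with no ON clause produces a cartesian product; every novels row pairs with every authors row

Fix: Specify the join condition linking the foreign key to the parent id

Corrected query:
SELECT c.id, p.name, c.sales FROM authors p JOIN novels c ON c.author_id = p.id

Result:
id | name    | sales
---+---------+------
1  | Tolkien | 40980
2  | Le Guin | 3609 
3  | Orwell  | 34305
4  | Asimov  | 8173 
5  | Orwell  | 46904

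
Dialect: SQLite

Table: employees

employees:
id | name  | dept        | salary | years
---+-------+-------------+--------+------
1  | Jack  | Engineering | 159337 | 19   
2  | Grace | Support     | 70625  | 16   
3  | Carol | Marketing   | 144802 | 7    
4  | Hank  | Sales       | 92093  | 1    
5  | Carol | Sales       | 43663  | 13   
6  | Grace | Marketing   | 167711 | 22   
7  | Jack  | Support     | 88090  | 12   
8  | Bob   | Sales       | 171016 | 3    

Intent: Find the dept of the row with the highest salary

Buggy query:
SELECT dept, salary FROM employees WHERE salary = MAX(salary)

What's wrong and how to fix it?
Bug: MAX(salary) is an aggregate and cannot be used directly in WHERE

Fix: Wrap MAX in a scalar subquery so WHERE compares against a single value

Corrected query:
SELECT dept, salary FROM employees WHERE salary = (SELECT MAX(salary) FROM employees)

Result:
dept  | salary
------+-------
Sales | 171016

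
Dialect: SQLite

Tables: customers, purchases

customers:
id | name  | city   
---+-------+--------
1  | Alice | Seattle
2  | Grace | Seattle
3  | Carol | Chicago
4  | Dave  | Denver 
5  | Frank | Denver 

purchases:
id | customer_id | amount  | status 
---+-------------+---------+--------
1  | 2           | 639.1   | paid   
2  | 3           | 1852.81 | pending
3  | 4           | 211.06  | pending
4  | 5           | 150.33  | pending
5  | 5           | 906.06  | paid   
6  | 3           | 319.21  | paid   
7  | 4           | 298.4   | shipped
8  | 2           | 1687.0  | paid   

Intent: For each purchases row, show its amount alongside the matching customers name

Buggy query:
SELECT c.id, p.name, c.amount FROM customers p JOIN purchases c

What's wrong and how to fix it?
Bug: Missing join condition: each purchases row is matched to all customers rows instead of just its own

Fix: Add ON c.customer_id = p.id to the JOIN

Corrected query:
SELECT c.id, p.name, c.amount FROM customers p JOIN purchases c ON c.customer_id = p.id

Result:
id | name  | amount 
---+-------+--------
1  | Grace | 639.1  
2  | Carol | 1852.81
3  | Dave  | 211.06 
4  | Frank | 150.33 
5  | Frank | 906.06 
6  | Carol | 319.21 
7  | Dave  | 298.4  
8  | Grace | 1687   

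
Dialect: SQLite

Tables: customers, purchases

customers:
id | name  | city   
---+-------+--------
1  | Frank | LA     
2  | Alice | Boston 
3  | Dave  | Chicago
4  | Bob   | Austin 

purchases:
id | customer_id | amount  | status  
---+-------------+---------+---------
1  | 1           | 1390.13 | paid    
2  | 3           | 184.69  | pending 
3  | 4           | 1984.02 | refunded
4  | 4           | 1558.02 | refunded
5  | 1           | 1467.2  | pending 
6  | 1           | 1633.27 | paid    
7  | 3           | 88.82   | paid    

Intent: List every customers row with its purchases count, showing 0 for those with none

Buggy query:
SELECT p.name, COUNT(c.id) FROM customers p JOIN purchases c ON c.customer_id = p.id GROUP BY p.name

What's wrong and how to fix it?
Bug: INNER JOIN drops customers rows that have no matching purchases rows

Fix: Switch to LEFT JOIN to retain unmatched parent rows

Corrected query:
SELECT p.name, COUNT(c.id) FROM customers p LEFT JOIN purchases c ON c.customer_id = p.id GROUP BY p.name

Result:
name  | COUNT(c.id)
------+------------
Alice | 0          
Bob   | 2          
Dave  | 2          
Frank | 3          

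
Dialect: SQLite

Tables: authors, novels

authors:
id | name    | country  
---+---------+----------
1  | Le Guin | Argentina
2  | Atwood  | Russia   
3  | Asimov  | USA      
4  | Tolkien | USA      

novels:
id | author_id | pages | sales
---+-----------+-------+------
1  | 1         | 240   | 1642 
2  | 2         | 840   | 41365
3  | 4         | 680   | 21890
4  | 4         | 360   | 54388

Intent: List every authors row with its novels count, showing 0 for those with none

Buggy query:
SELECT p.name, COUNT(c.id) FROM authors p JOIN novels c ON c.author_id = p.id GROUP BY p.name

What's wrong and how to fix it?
Bug: INNER JOIN drops authors rows that have no matching novels rows

Fix: Use LEFT JOIN so parents without children still appear (COUNT(c.id) gives 0)

Corrected query:
SELECT p.name, COUNT(c.id) FROM authors p LEFT JOIN novels c ON c.author_id = p.id GROUP BY p.name

Result:
name    | COUNT(c.id)
--------+------------
Asimov  | 0          
Atwood  | 1          
Le Guin | 1          
Tolkien | 2          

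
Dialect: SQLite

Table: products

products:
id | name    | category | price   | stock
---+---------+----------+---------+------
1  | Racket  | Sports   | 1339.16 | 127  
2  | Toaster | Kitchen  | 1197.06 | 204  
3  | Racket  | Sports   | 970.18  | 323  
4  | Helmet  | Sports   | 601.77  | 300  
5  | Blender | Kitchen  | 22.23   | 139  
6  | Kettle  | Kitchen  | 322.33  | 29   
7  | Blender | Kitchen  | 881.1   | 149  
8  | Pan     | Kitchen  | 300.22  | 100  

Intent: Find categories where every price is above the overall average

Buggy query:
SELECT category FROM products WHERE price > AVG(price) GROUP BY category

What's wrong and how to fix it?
Bug: WHERE evaluates per row before aggregation, so AVG() is unavailable

Fix: Compute the overall average in a scalar subquery and compare each group's MIN against it in HAVING

Corrected query:
SELECT category FROM products GROUP BY category HAVING MIN(price) > (SELECT AVG(price) FROM products)

Result:
(no rows)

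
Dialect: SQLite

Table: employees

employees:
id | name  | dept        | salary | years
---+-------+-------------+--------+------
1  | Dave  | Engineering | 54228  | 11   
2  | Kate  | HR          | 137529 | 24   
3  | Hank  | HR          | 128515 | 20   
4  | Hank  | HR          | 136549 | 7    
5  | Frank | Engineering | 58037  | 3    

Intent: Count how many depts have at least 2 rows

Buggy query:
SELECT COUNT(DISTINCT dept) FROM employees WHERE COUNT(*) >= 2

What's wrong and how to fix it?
Bug: COUNT(*) cannot appear in WHERE; the per-group count doesn't exist yet

Fix: Group first with HAVING COUNT(*) >= 2, then COUNT the resulting groups

Corrected query:
SELECT COUNT(*) FROM (SELECT dept FROM employees GROUP BY dept HAVING COUNT(*) >= 2)

Result:
COUNT(*)
--------
2       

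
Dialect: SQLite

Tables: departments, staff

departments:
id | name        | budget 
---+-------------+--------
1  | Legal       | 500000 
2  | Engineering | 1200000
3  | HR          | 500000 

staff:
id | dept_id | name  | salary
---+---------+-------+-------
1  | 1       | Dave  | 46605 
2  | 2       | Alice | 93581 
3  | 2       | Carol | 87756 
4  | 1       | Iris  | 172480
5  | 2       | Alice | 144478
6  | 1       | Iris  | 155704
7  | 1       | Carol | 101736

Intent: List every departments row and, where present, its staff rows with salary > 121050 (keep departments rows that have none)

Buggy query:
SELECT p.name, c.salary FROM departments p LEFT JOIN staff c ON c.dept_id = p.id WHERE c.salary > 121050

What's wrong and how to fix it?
Bug: A WHERE condition on the right-hand table after LEFT JOIN drops unmatched parents

Fix: Put 'c.salary > 121050' in the JOIN's ON clause instead of WHERE

Corrected query:
SELECT p.name, c.salary FROM departments p LEFT JOIN staff c ON c.dept_id = p.id AND c.salary > 121050

Result:
name        | salary
------------+-------
Legal       | 155704
Legal       | 172480
Engineering | 144478
HR          | NULL  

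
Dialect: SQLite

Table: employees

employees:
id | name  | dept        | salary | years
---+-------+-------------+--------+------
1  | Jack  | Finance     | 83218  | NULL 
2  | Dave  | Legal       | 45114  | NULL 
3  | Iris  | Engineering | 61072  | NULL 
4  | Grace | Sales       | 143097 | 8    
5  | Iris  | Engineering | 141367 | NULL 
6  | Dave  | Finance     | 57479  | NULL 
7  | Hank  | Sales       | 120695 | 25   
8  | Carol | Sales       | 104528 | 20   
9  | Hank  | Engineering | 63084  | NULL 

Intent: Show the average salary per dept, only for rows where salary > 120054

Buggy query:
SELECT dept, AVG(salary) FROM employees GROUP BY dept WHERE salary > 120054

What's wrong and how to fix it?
Bug: Row-level WHERE must come before GROUP BY in the clause order

Fix: Move the WHERE clause before GROUP BY

Corrected query:
SELECT dept, AVG(salary) FROM employees WHERE salary > 120054 GROUP BY dept

Result:
dept        | AVG(salary)
------------+------------
Engineering | 141367     
Sales       | 131896     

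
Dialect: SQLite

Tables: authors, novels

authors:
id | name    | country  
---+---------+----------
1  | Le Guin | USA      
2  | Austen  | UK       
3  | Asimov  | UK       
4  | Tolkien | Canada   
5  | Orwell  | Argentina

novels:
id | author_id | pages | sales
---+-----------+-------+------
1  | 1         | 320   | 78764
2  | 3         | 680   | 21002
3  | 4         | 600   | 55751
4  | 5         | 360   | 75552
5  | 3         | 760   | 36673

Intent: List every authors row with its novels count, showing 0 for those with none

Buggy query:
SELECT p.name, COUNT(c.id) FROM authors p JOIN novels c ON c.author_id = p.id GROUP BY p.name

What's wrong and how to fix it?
Bug: INNER JOIN drops authors rows that have no matching novels rows

Fix: Use LEFT JOIN so parents without children still appear (COUNT(c.id) gives 0)

Corrected query:
SELECT p.name, COUNT(c.id) FROM authors p LEFT JOIN novels c ON c.author_id = p.id GROUP BY p.name

Result:
name    | COUNT(c.id)
--------+------------
Asimov  | 2          
Austen  | 0          
Le Guin | 1          
Orwell  | 1          
Tolkien | 1          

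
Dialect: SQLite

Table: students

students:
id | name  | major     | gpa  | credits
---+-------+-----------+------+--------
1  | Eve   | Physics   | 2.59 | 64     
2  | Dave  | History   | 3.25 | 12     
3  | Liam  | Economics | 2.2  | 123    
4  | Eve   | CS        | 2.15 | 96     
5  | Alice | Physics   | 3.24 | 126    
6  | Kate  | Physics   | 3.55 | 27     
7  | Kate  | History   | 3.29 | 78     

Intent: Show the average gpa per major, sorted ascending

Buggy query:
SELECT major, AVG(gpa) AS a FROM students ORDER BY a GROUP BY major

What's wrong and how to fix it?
Bug: ORDER BY appears before GROUP BY; SQL clause order requires GROUP BY first

Fix: Move ORDER BY to the end, after GROUP BY

Corrected query:
SELECT major, AVG(gpa) AS a FROM students GROUP BY major ORDER BY a

Result:
major     | a       
----------+---------
CS        | 2.15    
Economics | 2.2     
Physics   | 3.126667
History   | 3.27    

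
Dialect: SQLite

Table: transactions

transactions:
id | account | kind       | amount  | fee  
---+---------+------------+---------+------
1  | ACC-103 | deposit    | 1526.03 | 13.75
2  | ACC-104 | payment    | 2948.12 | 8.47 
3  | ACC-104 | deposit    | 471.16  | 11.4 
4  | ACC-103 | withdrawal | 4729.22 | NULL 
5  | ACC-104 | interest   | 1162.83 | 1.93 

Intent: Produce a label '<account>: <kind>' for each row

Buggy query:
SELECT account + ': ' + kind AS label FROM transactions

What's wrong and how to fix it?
Bug: SQLite uses || for string concatenation; + coerces text to numbers (yielding 0)

Fix: Replace + with || to concatenate text

Corrected query:
SELECT account || ': ' || kind AS label FROM transactions

Result:
label              
-------------------
ACC-103: deposit   
ACC-104: payment   
ACC-104: deposit   
ACC-103: withdrawal
ACC-104: interest  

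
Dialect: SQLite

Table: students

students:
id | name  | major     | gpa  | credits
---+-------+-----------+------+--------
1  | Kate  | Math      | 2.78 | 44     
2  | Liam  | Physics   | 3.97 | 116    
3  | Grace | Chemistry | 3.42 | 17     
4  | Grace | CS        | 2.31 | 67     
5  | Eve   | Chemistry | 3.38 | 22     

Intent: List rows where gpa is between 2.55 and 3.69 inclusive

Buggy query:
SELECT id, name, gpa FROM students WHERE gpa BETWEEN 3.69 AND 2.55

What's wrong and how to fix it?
Bug: BETWEEN expects the lower bound first; with 3.69 AND 2.55 the range is empty

Fix: Swap the bounds so the smaller value comes first

Corrected query:
SELECT id, name, gpa FROM students WHERE gpa BETWEEN 2.55 AND 3.69

Result:
id | name  | gpa 
---+-------+-----
1  | Kate  | 2.78
3  | Grace | 3.42
5  | Eve   | 3.38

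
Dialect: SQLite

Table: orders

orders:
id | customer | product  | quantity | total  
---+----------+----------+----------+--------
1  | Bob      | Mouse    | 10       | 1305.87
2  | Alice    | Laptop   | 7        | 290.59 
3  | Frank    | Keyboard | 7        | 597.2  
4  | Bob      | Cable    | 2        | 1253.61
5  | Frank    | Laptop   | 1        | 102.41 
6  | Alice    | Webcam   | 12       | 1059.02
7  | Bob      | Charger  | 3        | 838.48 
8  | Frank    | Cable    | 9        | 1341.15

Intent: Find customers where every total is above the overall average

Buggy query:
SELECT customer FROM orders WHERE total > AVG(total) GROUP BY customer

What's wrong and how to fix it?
Bug: WHERE evaluates per row before aggregation, so AVG() is unavailable

Fix: Compute the overall average in a scalar subquery and compare each group's MIN against it in HAVING

Corrected query:
SELECT customer FROM orders GROUP BY customer HAVING MIN(total) > (SELECT AVG(total) FROM orders)

Result:
(no rows)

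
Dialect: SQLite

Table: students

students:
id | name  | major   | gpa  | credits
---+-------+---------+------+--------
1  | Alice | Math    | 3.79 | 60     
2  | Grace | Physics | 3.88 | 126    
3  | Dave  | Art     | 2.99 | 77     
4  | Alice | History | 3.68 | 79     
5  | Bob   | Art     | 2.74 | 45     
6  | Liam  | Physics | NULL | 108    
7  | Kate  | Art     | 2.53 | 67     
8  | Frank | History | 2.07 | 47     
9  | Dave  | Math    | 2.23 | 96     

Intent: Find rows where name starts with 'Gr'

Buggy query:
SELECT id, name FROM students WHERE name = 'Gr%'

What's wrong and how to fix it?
Bug: Wildcards only work with LIKE; '=' treats '%' as a literal character

Fix: Replace '=' with LIKE so 'Gr%' is treated as a pattern

Corrected query:
SELECT id, name FROM students WHERE name LIKE 'Gr%'

Result:
id | name 
---+------
2  | Grace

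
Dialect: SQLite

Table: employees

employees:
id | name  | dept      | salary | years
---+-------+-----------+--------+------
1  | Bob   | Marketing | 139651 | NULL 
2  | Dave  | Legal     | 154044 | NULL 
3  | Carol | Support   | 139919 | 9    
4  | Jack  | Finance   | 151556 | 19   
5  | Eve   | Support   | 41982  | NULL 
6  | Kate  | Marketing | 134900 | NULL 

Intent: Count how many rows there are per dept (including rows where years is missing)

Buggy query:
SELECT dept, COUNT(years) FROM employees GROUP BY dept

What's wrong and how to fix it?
Bug: COUNT(column) counts non-NULL values only; rows with NULL years aren't counted

Fix: Replace COUNT(years) with COUNT(*)

Corrected query:
SELECT dept, COUNT(*) FROM employees GROUP BY dept

Result:
dept      | COUNT(*)
----------+---------
Finance   | 1       
Legal     | 1       
Marketing | 2       
Support   | 2       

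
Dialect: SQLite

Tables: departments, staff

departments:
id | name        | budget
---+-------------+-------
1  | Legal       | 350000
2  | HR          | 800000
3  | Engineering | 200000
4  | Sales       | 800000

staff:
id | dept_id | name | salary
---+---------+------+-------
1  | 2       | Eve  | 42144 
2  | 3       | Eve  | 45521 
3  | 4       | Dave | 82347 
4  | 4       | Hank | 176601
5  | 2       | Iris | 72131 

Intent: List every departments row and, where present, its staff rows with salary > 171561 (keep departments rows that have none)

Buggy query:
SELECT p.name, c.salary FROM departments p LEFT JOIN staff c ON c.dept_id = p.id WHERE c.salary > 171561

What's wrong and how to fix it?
Bug: A WHERE condition on the right-hand table after LEFT JOIN drops unmatched parents

Fix: Move the right-table condition into the ON clause so unmatched parents are kept

Corrected query:
SELECT p.name, c.salary FROM departments p LEFT JOIN staff c ON c.dept_id = p.id AND c.salary > 171561

Result:
name        | salary
------------+-------
Legal       | NULL  
HR          | NULL  
Engineering | NULL  
Sales       | 176601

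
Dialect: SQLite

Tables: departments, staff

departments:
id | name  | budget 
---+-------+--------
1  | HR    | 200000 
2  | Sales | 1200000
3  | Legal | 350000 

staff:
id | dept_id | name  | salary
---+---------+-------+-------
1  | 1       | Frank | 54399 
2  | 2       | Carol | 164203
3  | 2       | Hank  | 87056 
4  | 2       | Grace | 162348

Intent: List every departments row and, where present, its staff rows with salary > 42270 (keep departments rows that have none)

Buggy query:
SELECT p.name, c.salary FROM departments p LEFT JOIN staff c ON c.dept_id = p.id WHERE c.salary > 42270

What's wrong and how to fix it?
Bug: Filtering c.salary in WHERE discards the NULL rows produced by LEFT JOIN, turning it into an inner join

Fix: Move the right-table condition into the ON clause so unmatched parents are kept

Corrected query:
SELECT p.name, c.salary FROM departments p LEFT JOIN staff c ON c.dept_id = p.id AND c.salary > 42270

Result:
name  | salary
------+-------
HR    | 54399 
Sales | 87056 
Sales | 162348
Sales | 164203
Legal | NULL  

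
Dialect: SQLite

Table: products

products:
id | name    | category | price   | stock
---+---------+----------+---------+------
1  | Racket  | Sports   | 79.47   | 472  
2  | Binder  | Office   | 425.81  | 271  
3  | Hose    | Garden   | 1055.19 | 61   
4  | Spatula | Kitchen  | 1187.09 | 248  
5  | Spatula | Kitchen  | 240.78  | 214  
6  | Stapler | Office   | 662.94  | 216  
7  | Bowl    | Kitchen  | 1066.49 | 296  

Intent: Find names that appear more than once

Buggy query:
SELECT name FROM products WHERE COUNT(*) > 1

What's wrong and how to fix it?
Bug: WHERE can't reference COUNT(*); aggregates are computed after WHERE

Fix: Group first, then use HAVING for the count condition

Corrected query:
SELECT name FROM products GROUP BY name HAVING COUNT(*) > 1

Result:
name   
-------
Spatula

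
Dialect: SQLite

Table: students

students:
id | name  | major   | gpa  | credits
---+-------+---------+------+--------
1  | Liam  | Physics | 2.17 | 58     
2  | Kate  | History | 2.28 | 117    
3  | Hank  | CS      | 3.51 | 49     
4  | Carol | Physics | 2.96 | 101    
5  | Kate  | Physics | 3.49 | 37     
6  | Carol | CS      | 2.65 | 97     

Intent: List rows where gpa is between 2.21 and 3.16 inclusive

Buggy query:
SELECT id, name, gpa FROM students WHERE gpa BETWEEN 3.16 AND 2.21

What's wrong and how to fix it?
Bug: The bounds are reversed; BETWEEN a AND b requires a <= b to match anything

Fix: Swap the bounds so the smaller value comes first

Corrected query:
SELECT id, name, gpa FROM students WHERE gpa BETWEEN 2.21 AND 3.16

Result:
id | name  | gpa 
---+-------+-----
2  | Kate  | 2.28
4  | Carol | 2.96
6  | Carol | 2.65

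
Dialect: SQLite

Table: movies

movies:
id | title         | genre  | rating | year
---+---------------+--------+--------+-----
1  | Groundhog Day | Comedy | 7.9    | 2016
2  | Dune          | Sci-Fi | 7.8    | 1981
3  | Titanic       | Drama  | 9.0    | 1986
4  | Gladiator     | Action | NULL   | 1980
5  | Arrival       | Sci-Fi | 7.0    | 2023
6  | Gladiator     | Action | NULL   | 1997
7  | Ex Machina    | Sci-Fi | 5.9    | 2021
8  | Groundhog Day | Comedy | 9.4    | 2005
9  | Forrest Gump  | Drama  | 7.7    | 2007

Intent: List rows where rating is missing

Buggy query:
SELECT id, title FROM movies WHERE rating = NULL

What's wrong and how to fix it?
Bug: '= NULL' is always unknown in SQL three-valued logic, so no rows match

Fix: Replace '= NULL' with 'IS NULL'

Corrected query:
SELECT id, title FROM movies WHERE rating IS NULL

Result:
id | title    
---+----------
4  | Gladiator
6  | Gladiator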